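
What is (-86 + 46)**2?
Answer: 1600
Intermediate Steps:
(-86 + 46)**2 = (-40)**2 = 1600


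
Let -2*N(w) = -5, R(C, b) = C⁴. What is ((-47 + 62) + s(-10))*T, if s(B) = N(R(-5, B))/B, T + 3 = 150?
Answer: 8673/4 ≈ 2168.3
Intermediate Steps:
N(w) = 5/2 (N(w) = -½*(-5) = 5/2)
T = 147 (T = -3 + 150 = 147)
s(B) = 5/(2*B)
((-47 + 62) + s(-10))*T = ((-47 + 62) + (5/2)/(-10))*147 = (15 + (5/2)*(-⅒))*147 = (15 - ¼)*147 = (59/4)*147 = 8673/4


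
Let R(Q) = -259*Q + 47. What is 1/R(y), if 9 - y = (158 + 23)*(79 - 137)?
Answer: -1/2721266 ≈ -3.6748e-7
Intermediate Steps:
y = 10507 (y = 9 - (158 + 23)*(79 - 137) = 9 - 181*(-58) = 9 - 1*(-10498) = 9 + 10498 = 10507)
R(Q) = 47 - 259*Q
1/R(y) = 1/(47 - 259*10507) = 1/(47 - 2721313) = 1/(-2721266) = -1/2721266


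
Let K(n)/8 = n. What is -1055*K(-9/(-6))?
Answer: -12660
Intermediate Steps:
K(n) = 8*n
-1055*K(-9/(-6)) = -8440*(-9/(-6)) = -8440*(-9*(-⅙)) = -8440*3/2 = -1055*12 = -12660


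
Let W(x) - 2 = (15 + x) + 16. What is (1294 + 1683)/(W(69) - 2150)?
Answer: -2977/2048 ≈ -1.4536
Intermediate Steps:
W(x) = 33 + x (W(x) = 2 + ((15 + x) + 16) = 2 + (31 + x) = 33 + x)
(1294 + 1683)/(W(69) - 2150) = (1294 + 1683)/((33 + 69) - 2150) = 2977/(102 - 2150) = 2977/(-2048) = 2977*(-1/2048) = -2977/2048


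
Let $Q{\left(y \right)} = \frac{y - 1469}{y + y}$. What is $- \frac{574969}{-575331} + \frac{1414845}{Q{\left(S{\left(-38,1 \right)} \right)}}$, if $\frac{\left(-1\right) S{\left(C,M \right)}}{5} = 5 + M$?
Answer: $\frac{48841113200231}{862421169} \approx 56633.0$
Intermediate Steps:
$S{\left(C,M \right)} = -25 - 5 M$ ($S{\left(C,M \right)} = - 5 \left(5 + M\right) = -25 - 5 M$)
$Q{\left(y \right)} = \frac{-1469 + y}{2 y}$
$- \frac{574969}{-575331} + \frac{1414845}{Q{\left(S{\left(-38,1 \right)} \right)}} = - \frac{574969}{-575331} + \frac{1414845}{\frac{1}{2} \frac{1}{-25 - 5} \left(-1469 - 30\right)} = \left(-574969\right) \left(- \frac{1}{575331}\right) + \frac{1414845}{\frac{1}{2} \frac{1}{-25 - 5} \left(-1469 - 30\right)} = \frac{574969}{575331} + \frac{1414845}{\frac{1}{2} \frac{1}{-30} \left(-1469 - 30\right)} = \frac{574969}{575331} + \frac{1414845}{\frac{1}{2} \left(- \frac{1}{30}\right) \left(-1499\right)} = \frac{574969}{575331} + \frac{1414845}{\frac{1499}{60}} = \frac{574969}{575331} + 1414845 \cdot \frac{60}{1499} = \frac{574969}{575331} + \frac{84890700}{1499} = \frac{48841113200231}{862421169}$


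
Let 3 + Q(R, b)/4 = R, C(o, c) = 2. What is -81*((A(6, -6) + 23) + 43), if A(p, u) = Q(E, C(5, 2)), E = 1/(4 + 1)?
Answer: -22194/5 ≈ -4438.8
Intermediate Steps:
E = ⅕ (E = 1/5 = ⅕ ≈ 0.20000)
Q(R, b) = -12 + 4*R
A(p, u) = -56/5 (A(p, u) = -12 + 4*(⅕) = -12 + ⅘ = -56/5)
-81*((A(6, -6) + 23) + 43) = -81*((-56/5 + 23) + 43) = -81*(59/5 + 43) = -81*274/5 = -22194/5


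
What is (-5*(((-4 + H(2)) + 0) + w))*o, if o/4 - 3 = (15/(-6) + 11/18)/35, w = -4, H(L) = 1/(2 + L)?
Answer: 28768/63 ≈ 456.63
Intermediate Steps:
o = 3712/315 (o = 12 + 4*((15/(-6) + 11/18)/35) = 12 + 4*((15*(-⅙) + 11*(1/18))*(1/35)) = 12 + 4*((-5/2 + 11/18)*(1/35)) = 12 + 4*(-17/9*1/35) = 12 + 4*(-17/315) = 12 - 68/315 = 3712/315 ≈ 11.784)
(-5*(((-4 + H(2)) + 0) + w))*o = -5*(((-4 + 1/(2 + 2)) + 0) - 4)*(3712/315) = -5*(((-4 + 1/4) + 0) - 4)*(3712/315) = -5*(((-4 + ¼) + 0) - 4)*(3712/315) = -5*((-15/4 + 0) - 4)*(3712/315) = -5*(-15/4 - 4)*(3712/315) = -5*(-31/4)*(3712/315) = (155/4)*(3712/315) = 28768/63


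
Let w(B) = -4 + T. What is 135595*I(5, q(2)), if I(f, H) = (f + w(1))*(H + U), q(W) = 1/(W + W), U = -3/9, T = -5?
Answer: 135595/3 ≈ 45198.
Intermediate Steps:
w(B) = -9 (w(B) = -4 - 5 = -9)
U = -⅓ (U = -3*⅑ = -⅓ ≈ -0.33333)
q(W) = 1/(2*W)
I(f, H) = (-9 + f)*(-⅓ + H) (I(f, H) = (f - 9)*(H - ⅓) = (-9 + f)*(-⅓ + H))
135595*I(5, q(2)) = 135595*(3 - 9/(2*2) - ⅓*5 + ((½)/2)*5) = 135595*(3 - 9/(2*2) - 5/3 + ((½)*(½))*5) = 135595*(3 - 9*¼ - 5/3 + (¼)*5) = 135595*(3 - 9/4 - 5/3 + 5/4) = 135595*(⅓) = 135595/3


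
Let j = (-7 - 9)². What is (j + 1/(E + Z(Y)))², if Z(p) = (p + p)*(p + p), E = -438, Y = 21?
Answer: 115231054849/1758276 ≈ 65536.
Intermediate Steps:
Z(p) = 4*p² (Z(p) = (2*p)*(2*p) = 4*p²)
j = 256 (j = (-16)² = 256)
(j + 1/(E + Z(Y)))² = (256 + 1/(-438 + 4*21²))² = (256 + 1/(-438 + 4*441))² = (256 + 1/(-438 + 1764))² = (256 + 1/1326)² = (339457/1326)² = 115231054849/1758276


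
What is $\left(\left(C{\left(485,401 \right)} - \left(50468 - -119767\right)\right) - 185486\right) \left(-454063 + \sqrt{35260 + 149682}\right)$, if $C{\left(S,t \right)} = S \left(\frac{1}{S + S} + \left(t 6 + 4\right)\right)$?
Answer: $- \frac{738424040317}{2} + \frac{1626259 \sqrt{184942}}{2} \approx -3.6886 \cdot 10^{11}$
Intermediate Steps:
$C{\left(S,t \right)} = S \left(4 + \frac{1}{2 S} + 6 t\right)$ ($C{\left(S,t \right)} = S \left(\frac{1}{2 S} + \left(6 t + 4\right)\right) = S \left(\frac{1}{2 S} + \left(4 + 6 t\right)\right) = S \left(4 + \frac{1}{2 S} + 6 t\right)$)
$\left(\left(C{\left(485,401 \right)} - \left(50468 - -119767\right)\right) - 185486\right) \left(-454063 + \sqrt{35260 + 149682}\right) = \left(\left(\left(\frac{1}{2} + 4 \cdot 485 + 6 \cdot 485 \cdot 401\right) - \left(50468 - -119767\right)\right) - 185486\right) \left(-454063 + \sqrt{35260 + 149682}\right) = \left(\left(\left(\frac{1}{2} + 1940 + 1166910\right) - \left(50468 + 119767\right)\right) - 185486\right) \left(-454063 + \sqrt{184942}\right) = \left(\left(\frac{2337701}{2} - 170235\right) - 185486\right) \left(-454063 + \sqrt{184942}\right) = \left(\frac{1997231}{2} - 185486\right) \left(-454063 + \sqrt{184942}\right) = \frac{1626259 \left(-454063 + \sqrt{184942}\right)}{2} = - \frac{738424040317}{2} + \frac{1626259 \sqrt{184942}}{2}$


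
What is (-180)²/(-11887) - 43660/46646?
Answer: -1015158410/277240501 ≈ -3.6617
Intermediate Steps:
(-180)²/(-11887) - 43660/46646 = 32400*(-1/11887) - 43660*1/46646 = -32400/11887 - 21830/23323 = -1015158410/277240501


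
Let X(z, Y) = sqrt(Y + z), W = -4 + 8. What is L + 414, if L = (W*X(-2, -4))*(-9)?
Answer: 414 - 36*I*sqrt(6) ≈ 414.0 - 88.182*I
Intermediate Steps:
W = 4
L = -36*I*sqrt(6) (L = (4*sqrt(-4 - 2))*(-9) = (4*sqrt(-6))*(-9) = (4*(I*sqrt(6)))*(-9) = (4*I*sqrt(6))*(-9) = -36*I*sqrt(6) ≈ -88.182*I)
L + 414 = -36*I*sqrt(6) + 414 = 414 - 36*I*sqrt(6)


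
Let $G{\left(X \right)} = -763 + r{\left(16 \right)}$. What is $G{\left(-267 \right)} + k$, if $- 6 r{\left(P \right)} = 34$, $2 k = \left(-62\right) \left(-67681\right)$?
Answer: $\frac{6292027}{3} \approx 2.0973 \cdot 10^{6}$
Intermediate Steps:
$k = 2098111$ ($k = \frac{\left(-62\right) \left(-67681\right)}{2} = \frac{1}{2} \cdot 4196222 = 2098111$)
$r{\left(P \right)} = - \frac{17}{3}$ ($r{\left(P \right)} = \left(- \frac{1}{6}\right) 34 = - \frac{17}{3}$)
$G{\left(X \right)} = - \frac{2306}{3}$ ($G{\left(X \right)} = -763 - \frac{17}{3} = - \frac{2306}{3}$)
$G{\left(-267 \right)} + k = - \frac{2306}{3} + 2098111 = \frac{6292027}{3}$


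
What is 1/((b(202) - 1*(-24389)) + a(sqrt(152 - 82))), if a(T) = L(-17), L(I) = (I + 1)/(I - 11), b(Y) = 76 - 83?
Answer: 7/170678 ≈ 4.1013e-5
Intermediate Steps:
b(Y) = -7
L(I) = (1 + I)/(-11 + I)
a(T) = 4/7 (a(T) = (1 - 17)/(-11 - 17) = -16/(-28) = -1/28*(-16) = 4/7)
1/((b(202) - 1*(-24389)) + a(sqrt(152 - 82))) = 1/((-7 - 1*(-24389)) + 4/7) = 1/((-7 + 24389) + 4/7) = 1/(24382 + 4/7) = 1/(170678/7) = 7/170678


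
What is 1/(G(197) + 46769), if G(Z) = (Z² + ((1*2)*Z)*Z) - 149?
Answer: 1/163047 ≈ 6.1332e-6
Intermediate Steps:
G(Z) = -149 + 3*Z² (G(Z) = (Z² + (2*Z)*Z) - 149 = (Z² + 2*Z²) - 149 = 3*Z² - 149 = -149 + 3*Z²)
1/(G(197) + 46769) = 1/((-149 + 3*197²) + 46769) = 1/((-149 + 3*38809) + 46769) = 1/((-149 + 116427) + 46769) = 1/(116278 + 46769) = 1/163047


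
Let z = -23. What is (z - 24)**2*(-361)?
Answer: -797449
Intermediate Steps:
(z - 24)**2*(-361) = (-23 - 24)**2*(-361) = (-47)**2*(-361) = 2209*(-361) = -797449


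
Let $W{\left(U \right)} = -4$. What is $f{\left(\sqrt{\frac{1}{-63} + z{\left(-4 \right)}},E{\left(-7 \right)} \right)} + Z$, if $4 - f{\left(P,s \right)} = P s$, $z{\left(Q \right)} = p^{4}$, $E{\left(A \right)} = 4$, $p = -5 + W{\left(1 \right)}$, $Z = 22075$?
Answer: $22079 - \frac{4 \sqrt{2893394}}{21} \approx 21755.0$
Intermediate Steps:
$p = -9$ ($p = -5 - 4 = -9$)
$z{\left(Q \right)} = 6561$ ($z{\left(Q \right)} = \left(-9\right)^{4} = 6561$)
$f{\left(P,s \right)} = 4 - P s$
$f{\left(\sqrt{\frac{1}{-63} + z{\left(-4 \right)}},E{\left(-7 \right)} \right)} + Z = \left(4 - \sqrt{\frac{1}{-63} + 6561} \cdot 4\right) + 22075 = \left(4 - \sqrt{- \frac{1}{63} + 6561} \cdot 4\right) + 22075 = \left(4 - \sqrt{\frac{413342}{63}} \cdot 4\right) + 22075 = \left(4 - \frac{\sqrt{2893394}}{21} \cdot 4\right) + 22075 = \left(4 - \frac{4 \sqrt{2893394}}{21}\right) + 22075 = 22079 - \frac{4 \sqrt{2893394}}{21}$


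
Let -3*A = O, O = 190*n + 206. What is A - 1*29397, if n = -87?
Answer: -71867/3 ≈ -23956.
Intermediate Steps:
O = -16324 (O = 190*(-87) + 206 = -16530 + 206 = -16324)
A = 16324/3 (A = -⅓*(-16324) = 16324/3 ≈ 5441.3)
A - 1*29397 = 16324/3 - 1*29397 = 16324/3 - 29397 = -71867/3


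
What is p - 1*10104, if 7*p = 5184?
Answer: -65544/7 ≈ -9363.4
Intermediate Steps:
p = 5184/7 (p = (1/7)*5184 = 5184/7 ≈ 740.57)
p - 1*10104 = 5184/7 - 1*10104 = 5184/7 - 10104 = -65544/7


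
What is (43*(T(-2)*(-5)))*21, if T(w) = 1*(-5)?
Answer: 22575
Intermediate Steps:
T(w) = -5
(43*(T(-2)*(-5)))*21 = (43*(-5*(-5)))*21 = (43*25)*21 = 1075*21 = 22575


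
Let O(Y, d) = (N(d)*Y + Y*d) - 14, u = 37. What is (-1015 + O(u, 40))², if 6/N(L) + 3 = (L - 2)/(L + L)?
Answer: 1344762241/10201 ≈ 1.3183e+5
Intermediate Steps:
N(L) = 6/(-3 + (-2 + L)/(2*L)) (N(L) = 6/(-3 + (L - 2)/(L + L)) = 6/(-3 + (-2 + L)/((2*L))) = 6/(-3 + (-2 + L)*(1/(2*L))) = 6/(-3 + (-2 + L)/(2*L)))
O(Y, d) = -14 + Y*d - 12*Y*d/(2 + 5*d) (O(Y, d) = ((-12*d/(2 + 5*d))*Y + Y*d) - 14 = (-12*Y*d/(2 + 5*d) + Y*d) - 14 = (Y*d - 12*Y*d/(2 + 5*d)) - 14 = -14 + Y*d - 12*Y*d/(2 + 5*d))
(-1015 + O(u, 40))² = (-1015 + ((-14 + 37*40)*(2 + 5*40) - 12*37*40)/(2 + 5*40))² = (-1015 + ((-14 + 1480)*(2 + 200) - 17760)/(2 + 200))² = (-1015 + (1466*202 - 17760)/202)² = (-1015 + (296132 - 17760)/202)² = (-1015 + (1/202)*278372)² = (-1015 + 139186/101)² = (36671/101)² = 1344762241/10201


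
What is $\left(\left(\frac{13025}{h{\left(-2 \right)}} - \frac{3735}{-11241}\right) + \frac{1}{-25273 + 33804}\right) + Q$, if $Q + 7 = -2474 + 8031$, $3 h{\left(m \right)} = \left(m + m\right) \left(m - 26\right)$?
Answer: $\frac{7040033473593}{1193384528} \approx 5899.2$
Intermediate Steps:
$h{\left(m \right)} = \frac{2 m \left(-26 + m\right)}{3}$ ($h{\left(m \right)} = \frac{\left(m + m\right) \left(m - 26\right)}{3} = \frac{2 m \left(-26 + m\right)}{3}$)
$Q = 5550$ ($Q = -7 + \left(-2474 + 8031\right) = -7 + 5557 = 5550$)
$\left(\left(\frac{13025}{h{\left(-2 \right)}} - \frac{3735}{-11241}\right) + \frac{1}{-25273 + 33804}\right) + Q = \left(\left(\frac{13025}{\frac{2}{3} \left(-2\right) \left(-26 - 2\right)} - \frac{3735}{-11241}\right) + \frac{1}{-25273 + 33804}\right) + 5550 = \left(\left(\frac{13025}{\frac{2}{3} \left(-2\right) \left(-28\right)} - - \frac{415}{1249}\right) + \frac{1}{8531}\right) + 5550 = \left(\left(\frac{13025}{\frac{112}{3}} + \frac{415}{1249}\right) + \frac{1}{8531}\right) + 5550 = \left(\left(13025 \cdot \frac{3}{112} + \frac{415}{1249}\right) + \frac{1}{8531}\right) + 5550 = \left(\left(\frac{39075}{112} + \frac{415}{1249}\right) + \frac{1}{8531}\right) + 5550 = \left(\frac{48851155}{139888} + \frac{1}{8531}\right) + 5550 = \frac{416749343193}{1193384528} + 5550 = \frac{7040033473593}{1193384528}$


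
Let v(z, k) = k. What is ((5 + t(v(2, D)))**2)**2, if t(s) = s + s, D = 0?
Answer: 625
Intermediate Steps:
t(s) = 2*s
((5 + t(v(2, D)))**2)**2 = ((5 + 2*0)**2)**2 = ((5 + 0)**2)**2 = (5**2)**2 = 25**2 = 625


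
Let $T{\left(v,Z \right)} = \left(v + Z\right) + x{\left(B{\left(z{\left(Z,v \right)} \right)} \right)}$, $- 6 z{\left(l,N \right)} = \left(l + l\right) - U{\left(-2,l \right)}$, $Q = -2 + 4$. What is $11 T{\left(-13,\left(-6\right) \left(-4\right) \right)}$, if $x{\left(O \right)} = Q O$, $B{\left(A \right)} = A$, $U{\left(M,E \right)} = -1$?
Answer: $- \frac{176}{3} \approx -58.667$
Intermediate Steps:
$Q = 2$
$z{\left(l,N \right)} = - \frac{1}{6} - \frac{l}{3}$ ($z{\left(l,N \right)} = - \frac{\left(l + l\right) - -1}{6} = - \frac{2 l + 1}{6} = - \frac{1 + 2 l}{6} = - \frac{1}{6} - \frac{l}{3}$)
$x{\left(O \right)} = 2 O$
$T{\left(v,Z \right)} = - \frac{1}{3} + v + \frac{Z}{3}$ ($T{\left(v,Z \right)} = \left(v + Z\right) + 2 \left(- \frac{1}{6} - \frac{Z}{3}\right) = \left(Z + v\right) - \left(\frac{1}{3} + \frac{2 Z}{3}\right) = - \frac{1}{3} + v + \frac{Z}{3}$)
$11 T{\left(-13,\left(-6\right) \left(-4\right) \right)} = 11 \left(- \frac{1}{3} - 13 + \frac{\left(-6\right) \left(-4\right)}{3}\right) = 11 \left(- \frac{1}{3} - 13 + \frac{1}{3} \cdot 24\right) = 11 \left(- \frac{1}{3} - 13 + 8\right) = 11 \left(- \frac{16}{3}\right) = - \frac{176}{3}$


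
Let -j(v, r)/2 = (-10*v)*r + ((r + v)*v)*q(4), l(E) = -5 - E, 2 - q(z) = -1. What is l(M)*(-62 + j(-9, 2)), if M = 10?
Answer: 12000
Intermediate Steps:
q(z) = 3 (q(z) = 2 - 1*(-1) = 2 + 1 = 3)
j(v, r) = -6*v*(r + v) + 20*r*v (j(v, r) = -2*((-10*v)*r + ((r + v)*v)*3) = -2*(-10*r*v + (v*(r + v))*3) = -2*(-10*r*v + 3*v*(r + v)) = -6*v*(r + v) + 20*r*v)
l(M)*(-62 + j(-9, 2)) = (-5 - 1*10)*(-62 + 2*(-9)*(-3*(-9) + 7*2)) = (-5 - 10)*(-62 + 2*(-9)*(27 + 14)) = -15*(-62 + 2*(-9)*41) = -15*(-62 - 738) = -15*(-800) = 12000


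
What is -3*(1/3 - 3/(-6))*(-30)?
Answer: 75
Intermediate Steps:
-3*(1/3 - 3/(-6))*(-30) = -3*(1*(⅓) - 3*(-⅙))*(-30) = -3*(⅓ + ½)*(-30) = -3*⅚*(-30) = -5/2*(-30) = 75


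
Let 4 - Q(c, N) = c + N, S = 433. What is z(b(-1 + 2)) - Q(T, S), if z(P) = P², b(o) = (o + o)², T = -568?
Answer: -123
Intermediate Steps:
b(o) = 4*o² (b(o) = (2*o)² = 4*o²)
Q(c, N) = 4 - N - c (Q(c, N) = 4 - (c + N) = 4 - (N + c) = 4 + (-N - c) = 4 - N - c)
z(b(-1 + 2)) - Q(T, S) = (4*(-1 + 2)²)² - (4 - 1*433 - 1*(-568)) = (4*1²)² - (4 - 433 + 568) = (4*1)² - 1*139 = 4² - 139 = 16 - 139 = -123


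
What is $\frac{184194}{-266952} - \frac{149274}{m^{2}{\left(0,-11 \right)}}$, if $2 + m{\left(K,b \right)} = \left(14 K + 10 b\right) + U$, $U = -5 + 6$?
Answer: $- \frac{779971243}{60909548} \approx -12.805$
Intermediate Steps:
$U = 1$
$m{\left(K,b \right)} = -1 + 10 b + 14 K$ ($m{\left(K,b \right)} = -2 + \left(\left(14 K + 10 b\right) + 1\right) = -2 + \left(\left(10 b + 14 K\right) + 1\right) = -2 + \left(1 + 10 b + 14 K\right) = -1 + 10 b + 14 K$)
$\frac{184194}{-266952} - \frac{149274}{m^{2}{\left(0,-11 \right)}} = \frac{184194}{-266952} - \frac{149274}{\left(-1 + 10 \left(-11\right) + 14 \cdot 0\right)^{2}} = 184194 \left(- \frac{1}{266952}\right) - \frac{149274}{\left(-1 - 110 + 0\right)^{2}} = - \frac{30699}{44492} - \frac{149274}{\left(-111\right)^{2}} = - \frac{30699}{44492} - \frac{149274}{12321} = - \frac{30699}{44492} - \frac{16586}{1369} = - \frac{779971243}{60909548}$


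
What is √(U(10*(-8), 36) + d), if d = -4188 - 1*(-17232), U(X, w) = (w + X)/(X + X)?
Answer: √5217710/20 ≈ 114.21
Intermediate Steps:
U(X, w) = (X + w)/(2*X) (U(X, w) = (X + w)/((2*X)) = (X + w)*(1/(2*X)) = (X + w)/(2*X))
d = 13044 (d = -4188 + 17232 = 13044)
√(U(10*(-8), 36) + d) = √((10*(-8) + 36)/(2*((10*(-8)))) + 13044) = √((½)*(-80 + 36)/(-80) + 13044) = √((½)*(-1/80)*(-44) + 13044) = √(11/40 + 13044) = √(521771/40) = √5217710/20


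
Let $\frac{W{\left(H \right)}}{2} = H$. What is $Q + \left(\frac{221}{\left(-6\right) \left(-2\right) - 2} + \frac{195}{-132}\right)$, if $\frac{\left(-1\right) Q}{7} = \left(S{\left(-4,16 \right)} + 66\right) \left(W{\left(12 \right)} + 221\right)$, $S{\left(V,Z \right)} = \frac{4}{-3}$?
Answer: $- \frac{73182589}{660} \approx -1.1088 \cdot 10^{5}$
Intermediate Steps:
$S{\left(V,Z \right)} = - \frac{4}{3}$ ($S{\left(V,Z \right)} = 4 \left(- \frac{1}{3}\right) = - \frac{4}{3}$)
$W{\left(H \right)} = 2 H$
$Q = - \frac{332710}{3}$ ($Q = - 7 \left(- \frac{4}{3} + 66\right) \left(2 \cdot 12 + 221\right) = - 7 \frac{194 \left(24 + 221\right)}{3} = - 7 \cdot \frac{194}{3} \cdot 245 = \left(-7\right) \frac{47530}{3} = - \frac{332710}{3} \approx -1.109 \cdot 10^{5}$)
$Q + \left(\frac{221}{\left(-6\right) \left(-2\right) - 2} + \frac{195}{-132}\right) = - \frac{332710}{3} + \left(\frac{221}{\left(-6\right) \left(-2\right) - 2} + \frac{195}{-132}\right) = - \frac{332710}{3} + \left(\frac{221}{12 - 2} + 195 \left(- \frac{1}{132}\right)\right) = - \frac{332710}{3} - \left(\frac{65}{44} - \frac{221}{10}\right) = - \frac{332710}{3} + \left(221 \cdot \frac{1}{10} - \frac{65}{44}\right) = - \frac{332710}{3} + \left(\frac{221}{10} - \frac{65}{44}\right) = - \frac{332710}{3} + \frac{4537}{220} = - \frac{73182589}{660}$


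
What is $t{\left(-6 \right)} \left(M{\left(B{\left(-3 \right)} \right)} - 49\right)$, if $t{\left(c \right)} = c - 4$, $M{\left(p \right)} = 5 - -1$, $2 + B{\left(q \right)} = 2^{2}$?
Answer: $430$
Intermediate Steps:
$B{\left(q \right)} = 2$ ($B{\left(q \right)} = -2 + 2^{2} = -2 + 4 = 2$)
$M{\left(p \right)} = 6$ ($M{\left(p \right)} = 5 + 1 = 6$)
$t{\left(c \right)} = -4 + c$
$t{\left(-6 \right)} \left(M{\left(B{\left(-3 \right)} \right)} - 49\right) = \left(-4 - 6\right) \left(6 - 49\right) = \left(-10\right) \left(-43\right) = 430$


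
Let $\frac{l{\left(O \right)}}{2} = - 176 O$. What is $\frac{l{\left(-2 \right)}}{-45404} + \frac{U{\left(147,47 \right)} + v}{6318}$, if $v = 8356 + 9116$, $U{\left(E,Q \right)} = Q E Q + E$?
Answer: $\frac{16601761}{306477} \approx 54.17$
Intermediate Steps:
$l{\left(O \right)} = - 352 O$ ($l{\left(O \right)} = 2 \left(- 176 O\right) = - 352 O$)
$U{\left(E,Q \right)} = E + E Q^{2}$ ($U{\left(E,Q \right)} = E Q Q + E = E Q^{2} + E = E + E Q^{2}$)
$v = 17472$
$\frac{l{\left(-2 \right)}}{-45404} + \frac{U{\left(147,47 \right)} + v}{6318} = \frac{\left(-352\right) \left(-2\right)}{-45404} + \frac{147 \left(1 + 47^{2}\right) + 17472}{6318} = 704 \left(- \frac{1}{45404}\right) + \left(147 \left(1 + 2209\right) + 17472\right) \frac{1}{6318} = - \frac{176}{11351} + \left(147 \cdot 2210 + 17472\right) \frac{1}{6318} = - \frac{176}{11351} + \left(324870 + 17472\right) \frac{1}{6318} = - \frac{176}{11351} + 342342 \cdot \frac{1}{6318} = - \frac{176}{11351} + \frac{1463}{27} = \frac{16601761}{306477}$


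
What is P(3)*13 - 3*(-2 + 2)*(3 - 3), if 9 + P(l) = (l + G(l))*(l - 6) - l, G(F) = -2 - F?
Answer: -78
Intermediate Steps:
P(l) = 3 - 3*l (P(l) = -9 + ((l + (-2 - l))*(l - 6) - l) = -9 + (-2*(-6 + l) - l) = -9 + ((12 - 2*l) - l) = -9 + (12 - 3*l) = 3 - 3*l)
P(3)*13 - 3*(-2 + 2)*(3 - 3) = (3 - 3*3)*13 - 3*(-2 + 2)*(3 - 3) = (3 - 9)*13 - 0*0 = -6*13 - 3*0 = -78 + 0 = -78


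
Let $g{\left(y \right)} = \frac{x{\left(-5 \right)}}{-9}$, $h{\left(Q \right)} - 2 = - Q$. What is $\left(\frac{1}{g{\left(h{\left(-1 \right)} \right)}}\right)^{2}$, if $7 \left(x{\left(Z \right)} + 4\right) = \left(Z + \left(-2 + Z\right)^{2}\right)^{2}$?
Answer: $\frac{49}{44944} \approx 0.0010902$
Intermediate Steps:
$h{\left(Q \right)} = 2 - Q$
$x{\left(Z \right)} = -4 + \frac{\left(Z + \left(-2 + Z\right)^{2}\right)^{2}}{7}$
$g{\left(y \right)} = - \frac{212}{7}$ ($g{\left(y \right)} = \frac{-4 + \frac{\left(-5 + \left(-2 - 5\right)^{2}\right)^{2}}{7}}{-9} = \left(-4 + \frac{\left(-5 + \left(-7\right)^{2}\right)^{2}}{7}\right) \left(- \frac{1}{9}\right) = \left(-4 + \frac{\left(-5 + 49\right)^{2}}{7}\right) \left(- \frac{1}{9}\right) = \left(-4 + \frac{44^{2}}{7}\right) \left(- \frac{1}{9}\right) = \left(-4 + \frac{1}{7} \cdot 1936\right) \left(- \frac{1}{9}\right) = \left(-4 + \frac{1936}{7}\right) \left(- \frac{1}{9}\right) = \frac{1908}{7} \left(- \frac{1}{9}\right) = - \frac{212}{7}$)
$\left(\frac{1}{g{\left(h{\left(-1 \right)} \right)}}\right)^{2} = \left(\frac{1}{- \frac{212}{7}}\right)^{2} = \left(- \frac{7}{212}\right)^{2} = \frac{49}{44944}$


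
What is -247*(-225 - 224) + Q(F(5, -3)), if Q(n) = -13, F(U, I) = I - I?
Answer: 110890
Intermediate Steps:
F(U, I) = 0
-247*(-225 - 224) + Q(F(5, -3)) = -247*(-225 - 224) - 13 = -247*(-449) - 13 = 110903 - 13 = 110890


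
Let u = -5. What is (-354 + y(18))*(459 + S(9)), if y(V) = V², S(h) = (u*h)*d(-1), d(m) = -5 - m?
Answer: -19170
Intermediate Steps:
S(h) = 20*h (S(h) = (-5*h)*(-5 - 1*(-1)) = (-5*h)*(-5 + 1) = -5*h*(-4) = 20*h)
(-354 + y(18))*(459 + S(9)) = (-354 + 18²)*(459 + 20*9) = (-354 + 324)*(459 + 180) = -30*639 = -19170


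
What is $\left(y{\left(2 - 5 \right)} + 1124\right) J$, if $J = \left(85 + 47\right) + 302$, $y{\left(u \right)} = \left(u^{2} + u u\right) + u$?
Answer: $494326$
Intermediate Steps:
$y{\left(u \right)} = u + 2 u^{2}$ ($y{\left(u \right)} = \left(u^{2} + u^{2}\right) + u = 2 u^{2} + u = u + 2 u^{2}$)
$J = 434$ ($J = 132 + 302 = 434$)
$\left(y{\left(2 - 5 \right)} + 1124\right) J = \left(\left(2 - 5\right) \left(1 + 2 \left(2 - 5\right)\right) + 1124\right) 434 = \left(- 3 \left(1 + 2 \left(-3\right)\right) + 1124\right) 434 = \left(- 3 \left(1 - 6\right) + 1124\right) 434 = \left(\left(-3\right) \left(-5\right) + 1124\right) 434 = \left(15 + 1124\right) 434 = 1139 \cdot 434 = 494326$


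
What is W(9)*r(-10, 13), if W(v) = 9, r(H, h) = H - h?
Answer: -207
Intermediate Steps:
W(9)*r(-10, 13) = 9*(-10 - 1*13) = 9*(-10 - 13) = 9*(-23) = -207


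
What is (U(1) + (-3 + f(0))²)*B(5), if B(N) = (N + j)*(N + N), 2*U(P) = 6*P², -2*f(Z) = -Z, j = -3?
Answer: 240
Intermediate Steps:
f(Z) = Z/2 (f(Z) = -(-1)*Z/2 = Z/2)
U(P) = 3*P² (U(P) = (6*P²)/2 = 3*P²)
B(N) = 2*N*(-3 + N) (B(N) = (N - 3)*(N + N) = (-3 + N)*(2*N) = 2*N*(-3 + N))
(U(1) + (-3 + f(0))²)*B(5) = (3*1² + (-3 + (½)*0)²)*(2*5*(-3 + 5)) = (3*1 + (-3 + 0)²)*(2*5*2) = (3 + (-3)²)*20 = (3 + 9)*20 = 12*20 = 240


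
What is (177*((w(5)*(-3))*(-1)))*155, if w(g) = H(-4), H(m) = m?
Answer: -329220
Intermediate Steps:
w(g) = -4
(177*((w(5)*(-3))*(-1)))*155 = (177*(-4*(-3)*(-1)))*155 = (177*(12*(-1)))*155 = (177*(-12))*155 = -2124*155 = -329220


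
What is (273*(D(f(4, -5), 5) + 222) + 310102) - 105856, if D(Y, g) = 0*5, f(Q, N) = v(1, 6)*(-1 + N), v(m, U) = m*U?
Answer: 264852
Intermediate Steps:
v(m, U) = U*m
f(Q, N) = -6 + 6*N (f(Q, N) = (6*1)*(-1 + N) = 6*(-1 + N) = -6 + 6*N)
D(Y, g) = 0
(273*(D(f(4, -5), 5) + 222) + 310102) - 105856 = (273*(0 + 222) + 310102) - 105856 = (273*222 + 310102) - 105856 = (60606 + 310102) - 105856 = 370708 - 105856 = 264852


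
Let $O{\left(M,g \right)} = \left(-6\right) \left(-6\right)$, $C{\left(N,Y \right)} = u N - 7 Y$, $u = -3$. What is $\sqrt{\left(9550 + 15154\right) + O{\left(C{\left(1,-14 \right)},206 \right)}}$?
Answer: $2 \sqrt{6185} \approx 157.29$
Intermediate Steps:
$C{\left(N,Y \right)} = - 7 Y - 3 N$ ($C{\left(N,Y \right)} = - 3 N - 7 Y = - 7 Y - 3 N$)
$O{\left(M,g \right)} = 36$
$\sqrt{\left(9550 + 15154\right) + O{\left(C{\left(1,-14 \right)},206 \right)}} = \sqrt{\left(9550 + 15154\right) + 36} = \sqrt{24704 + 36} = \sqrt{24740} = 2 \sqrt{6185}$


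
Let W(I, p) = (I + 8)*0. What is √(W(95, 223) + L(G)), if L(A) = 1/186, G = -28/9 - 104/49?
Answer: √186/186 ≈ 0.073324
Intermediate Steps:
W(I, p) = 0 (W(I, p) = (8 + I)*0 = 0)
G = -2308/441 (G = -28*⅑ - 104*1/49 = -28/9 - 104/49 = -2308/441 ≈ -5.2336)
L(A) = 1/186
√(W(95, 223) + L(G)) = √(0 + 1/186) = √(1/186) = √186/186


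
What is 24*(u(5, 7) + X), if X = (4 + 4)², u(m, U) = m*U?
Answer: 2376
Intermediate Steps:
u(m, U) = U*m
X = 64 (X = 8² = 64)
24*(u(5, 7) + X) = 24*(7*5 + 64) = 24*(35 + 64) = 24*99 = 2376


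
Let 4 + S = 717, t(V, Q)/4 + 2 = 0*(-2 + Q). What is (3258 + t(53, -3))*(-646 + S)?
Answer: 217750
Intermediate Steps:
t(V, Q) = -8 (t(V, Q) = -8 + 4*(0*(-2 + Q)) = -8 + 4*0 = -8 + 0 = -8)
S = 713 (S = -4 + 717 = 713)
(3258 + t(53, -3))*(-646 + S) = (3258 - 8)*(-646 + 713) = 3250*67 = 217750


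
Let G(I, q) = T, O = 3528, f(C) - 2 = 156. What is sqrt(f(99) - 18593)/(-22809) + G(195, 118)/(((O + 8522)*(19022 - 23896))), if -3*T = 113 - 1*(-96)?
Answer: 209/176195100 - I*sqrt(18435)/22809 ≈ 1.1862e-6 - 0.0059527*I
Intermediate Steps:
f(C) = 158 (f(C) = 2 + 156 = 158)
T = -209/3 (T = -(113 - 1*(-96))/3 = -(113 + 96)/3 = -1/3*209 = -209/3 ≈ -69.667)
G(I, q) = -209/3
sqrt(f(99) - 18593)/(-22809) + G(195, 118)/(((O + 8522)*(19022 - 23896))) = sqrt(158 - 18593)/(-22809) - 209*1/((3528 + 8522)*(19022 - 23896))/3 = sqrt(-18435)*(-1/22809) - 209/(3*(12050*(-4874))) = (I*sqrt(18435))*(-1/22809) - 209/3/(-58731700) = -I*sqrt(18435)/22809 - 209/3*(-1/58731700) = -I*sqrt(18435)/22809 + 209/176195100 = 209/176195100 - I*sqrt(18435)/22809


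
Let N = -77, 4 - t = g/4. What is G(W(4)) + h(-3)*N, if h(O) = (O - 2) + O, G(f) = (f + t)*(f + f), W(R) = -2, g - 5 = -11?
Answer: 602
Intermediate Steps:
g = -6 (g = 5 - 11 = -6)
t = 11/2 (t = 4 - (-6)/4 = 4 - 1*(-3/2) = 4 + 3/2 = 11/2 ≈ 5.5000)
G(f) = 2*f*(11/2 + f) (G(f) = (f + 11/2)*(f + f) = (11/2 + f)*(2*f) = 2*f*(11/2 + f))
h(O) = -2 + 2*O (h(O) = (-2 + O) + O = -2 + 2*O)
G(W(4)) + h(-3)*N = -2*(11 + 2*(-2)) + (-2 + 2*(-3))*(-77) = -2*(11 - 4) + (-2 - 6)*(-77) = -2*7 - 8*(-77) = -14 + 616 = 602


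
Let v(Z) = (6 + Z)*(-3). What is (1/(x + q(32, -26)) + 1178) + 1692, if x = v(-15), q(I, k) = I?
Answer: 169331/59 ≈ 2870.0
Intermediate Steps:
v(Z) = -18 - 3*Z
x = 27 (x = -18 - 3*(-15) = -18 + 45 = 27)
(1/(x + q(32, -26)) + 1178) + 1692 = (1/(27 + 32) + 1178) + 1692 = (1/59 + 1178) + 1692 = 69503/59 + 1692 = 169331/59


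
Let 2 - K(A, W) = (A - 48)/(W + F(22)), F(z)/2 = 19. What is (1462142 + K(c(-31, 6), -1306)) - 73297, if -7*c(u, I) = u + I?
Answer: 12327405661/8876 ≈ 1.3888e+6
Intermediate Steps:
F(z) = 38 (F(z) = 2*19 = 38)
c(u, I) = -I/7 - u/7 (c(u, I) = -(u + I)/7 = -(I + u)/7 = -I/7 - u/7)
K(A, W) = 2 - (-48 + A)/(38 + W) (K(A, W) = 2 - (A - 48)/(W + 38) = 2 - (-48 + A)/(38 + W))
(1462142 + K(c(-31, 6), -1306)) - 73297 = (1462142 + (124 - (-⅐*6 - ⅐*(-31)) + 2*(-1306))/(38 - 1306)) - 73297 = (1462142 + (124 - (-6/7 + 31/7) - 2612)/(-1268)) - 73297 = (1462142 - (124 - 1*25/7 - 2612)/1268) - 73297 = (1462142 - (124 - 25/7 - 2612)/1268) - 73297 = (1462142 - 1/1268*(-17441/7)) - 73297 = (1462142 + 17441/8876) - 73297 = 12977989833/8876 - 73297 = 12327405661/8876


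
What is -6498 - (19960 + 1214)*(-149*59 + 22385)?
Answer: -287845854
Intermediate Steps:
-6498 - (19960 + 1214)*(-149*59 + 22385) = -6498 - 21174*(-8791 + 22385) = -6498 - 21174*13594 = -6498 - 1*287839356 = -6498 - 287839356 = -287845854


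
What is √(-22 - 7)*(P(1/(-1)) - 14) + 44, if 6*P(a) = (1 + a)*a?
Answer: 44 - 14*I*√29 ≈ 44.0 - 75.392*I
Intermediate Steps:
P(a) = a*(1 + a)/6 (P(a) = ((1 + a)*a)/6 = (a*(1 + a))/6 = a*(1 + a)/6)
√(-22 - 7)*(P(1/(-1)) - 14) + 44 = √(-22 - 7)*((⅙)*(1 + 1/(-1))/(-1) - 14) + 44 = √(-29)*((⅙)*(-1)*(1 - 1) - 14) + 44 = (I*√29)*((⅙)*(-1)*0 - 14) + 44 = (I*√29)*(0 - 14) + 44 = (I*√29)*(-14) + 44 = -14*I*√29 + 44 = 44 - 14*I*√29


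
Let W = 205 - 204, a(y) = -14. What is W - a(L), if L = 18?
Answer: 15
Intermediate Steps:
W = 1
W - a(L) = 1 - 1*(-14) = 1 + 14 = 15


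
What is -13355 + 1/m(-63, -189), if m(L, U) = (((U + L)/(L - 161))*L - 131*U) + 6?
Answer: -2638320307/197553 ≈ -13355.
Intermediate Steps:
m(L, U) = 6 - 131*U + L*(L + U)/(-161 + L) (m(L, U) = (((L + U)/(-161 + L))*L - 131*U) + 6 = (L*(L + U)/(-161 + L) - 131*U) + 6 = (-131*U + L*(L + U)/(-161 + L)) + 6 = 6 - 131*U + L*(L + U)/(-161 + L))
-13355 + 1/m(-63, -189) = -13355 + 1/((-966 + (-63)² + 6*(-63) + 21091*(-189) - 130*(-63)*(-189))/(-161 - 63)) = -13355 + 1/((-966 + 3969 - 378 - 3986199 - 1547910)/(-224)) = -13355 + 1/(-1/224*(-5531484)) = -13355 + 1/(197553/8) = -13355 + 8/197553 = -2638320307/197553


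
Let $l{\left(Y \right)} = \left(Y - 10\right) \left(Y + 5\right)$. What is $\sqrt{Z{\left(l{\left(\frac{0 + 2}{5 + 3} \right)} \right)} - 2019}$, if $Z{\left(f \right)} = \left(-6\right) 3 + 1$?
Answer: $2 i \sqrt{509} \approx 45.122 i$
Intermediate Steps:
$l{\left(Y \right)} = \left(-10 + Y\right) \left(5 + Y\right)$
$Z{\left(f \right)} = -17$ ($Z{\left(f \right)} = -18 + 1 = -17$)
$\sqrt{Z{\left(l{\left(\frac{0 + 2}{5 + 3} \right)} \right)} - 2019} = \sqrt{-17 - 2019} = \sqrt{-2036} = 2 i \sqrt{509}$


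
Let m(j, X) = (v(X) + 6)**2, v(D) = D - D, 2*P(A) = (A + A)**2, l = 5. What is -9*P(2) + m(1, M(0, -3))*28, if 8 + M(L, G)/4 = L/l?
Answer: 936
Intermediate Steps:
P(A) = 2*A**2 (P(A) = (A + A)**2/2 = (2*A)**2/2 = (4*A**2)/2 = 2*A**2)
v(D) = 0
M(L, G) = -32 + 4*L/5 (M(L, G) = -32 + 4*(L/5) = -32 + 4*L/5)
m(j, X) = 36 (m(j, X) = (0 + 6)**2 = 6**2 = 36)
-9*P(2) + m(1, M(0, -3))*28 = -18*2**2 + 36*28 = -18*4 + 1008 = -9*8 + 1008 = -72 + 1008 = 936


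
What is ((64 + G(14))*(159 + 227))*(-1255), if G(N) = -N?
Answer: -24221500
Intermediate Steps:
((64 + G(14))*(159 + 227))*(-1255) = ((64 - 1*14)*(159 + 227))*(-1255) = ((64 - 14)*386)*(-1255) = (50*386)*(-1255) = 19300*(-1255) = -24221500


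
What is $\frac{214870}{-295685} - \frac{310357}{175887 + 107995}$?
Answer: $- \frac{30553126977}{16787929834} \approx -1.8199$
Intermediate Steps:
$\frac{214870}{-295685} - \frac{310357}{175887 + 107995} = 214870 \left(- \frac{1}{295685}\right) - \frac{310357}{283882} = - \frac{42974}{59137} - \frac{310357}{283882} = - \frac{30553126977}{16787929834}$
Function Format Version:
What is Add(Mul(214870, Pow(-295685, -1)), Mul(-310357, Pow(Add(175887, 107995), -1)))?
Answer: Rational(-30553126977, 16787929834) ≈ -1.8199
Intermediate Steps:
Add(Mul(214870, Pow(-295685, -1)), Mul(-310357, Pow(Add(175887, 107995), -1))) = Add(Mul(214870, Rational(-1, 295685)), Mul(-310357, Pow(283882, -1))) = Add(Rational(-42974, 59137), Mul(-310357, Rational(1, 283882))) = Add(Rational(-42974, 59137), Rational(-310357, 283882)) = Rational(-30553126977, 16787929834)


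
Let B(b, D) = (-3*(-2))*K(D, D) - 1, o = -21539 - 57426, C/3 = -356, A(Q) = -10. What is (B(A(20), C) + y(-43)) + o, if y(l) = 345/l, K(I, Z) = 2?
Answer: -3395367/43 ≈ -78962.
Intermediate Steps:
C = -1068 (C = 3*(-356) = -1068)
o = -78965
B(b, D) = 11 (B(b, D) = -3*(-2)*2 - 1 = 6*2 - 1 = 12 - 1 = 11)
(B(A(20), C) + y(-43)) + o = (11 + 345/(-43)) - 78965 = (11 + 345*(-1/43)) - 78965 = (11 - 345/43) - 78965 = 128/43 - 78965 = -3395367/43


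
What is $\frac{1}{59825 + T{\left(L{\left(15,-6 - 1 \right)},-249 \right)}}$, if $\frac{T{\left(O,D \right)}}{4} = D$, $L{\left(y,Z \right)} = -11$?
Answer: $\frac{1}{58829} \approx 1.6998 \cdot 10^{-5}$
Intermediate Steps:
$T{\left(O,D \right)} = 4 D$
$\frac{1}{59825 + T{\left(L{\left(15,-6 - 1 \right)},-249 \right)}} = \frac{1}{59825 + 4 \left(-249\right)} = \frac{1}{59825 - 996} = \frac{1}{58829}$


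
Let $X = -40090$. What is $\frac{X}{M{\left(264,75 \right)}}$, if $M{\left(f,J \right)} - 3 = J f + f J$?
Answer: $- \frac{40090}{39603} \approx -1.0123$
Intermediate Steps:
$M{\left(f,J \right)} = 3 + 2 J f$ ($M{\left(f,J \right)} = 3 + \left(J f + f J\right) = 3 + \left(J f + J f\right) = 3 + 2 J f$)
$\frac{X}{M{\left(264,75 \right)}} = - \frac{40090}{3 + 2 \cdot 75 \cdot 264} = - \frac{40090}{3 + 39600} = - \frac{40090}{39603}$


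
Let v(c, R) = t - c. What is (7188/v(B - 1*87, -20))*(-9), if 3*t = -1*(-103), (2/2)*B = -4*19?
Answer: -48519/148 ≈ -327.83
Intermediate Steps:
B = -76 (B = -4*19 = -76)
t = 103/3 (t = (-1*(-103))/3 = (1/3)*103 = 103/3 ≈ 34.333)
v(c, R) = 103/3 - c
(7188/v(B - 1*87, -20))*(-9) = (7188/(103/3 - (-76 - 1*87)))*(-9) = (7188/(103/3 - (-76 - 87)))*(-9) = (7188/(103/3 - 1*(-163)))*(-9) = (7188/(103/3 + 163))*(-9) = (7188/(592/3))*(-9) = (7188*(3/592))*(-9) = (5391/148)*(-9) = -48519/148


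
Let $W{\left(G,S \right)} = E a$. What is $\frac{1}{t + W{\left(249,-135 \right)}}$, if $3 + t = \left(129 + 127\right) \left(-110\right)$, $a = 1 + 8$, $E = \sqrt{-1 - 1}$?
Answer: $- \frac{28163}{793154731} - \frac{9 i \sqrt{2}}{793154731} \approx -3.5508 \cdot 10^{-5} - 1.6047 \cdot 10^{-8} i$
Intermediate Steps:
$E = i \sqrt{2}$ ($E = \sqrt{-2} = i \sqrt{2} \approx 1.4142 i$)
$a = 9$
$W{\left(G,S \right)} = 9 i \sqrt{2}$ ($W{\left(G,S \right)} = i \sqrt{2} \cdot 9 = 9 i \sqrt{2}$)
$t = -28163$ ($t = -3 + \left(129 + 127\right) \left(-110\right) = -3 + 256 \left(-110\right) = -3 - 28160 = -28163$)
$\frac{1}{t + W{\left(249,-135 \right)}} = \frac{1}{-28163 + 9 i \sqrt{2}}$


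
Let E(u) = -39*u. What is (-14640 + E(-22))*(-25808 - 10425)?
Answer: 499363206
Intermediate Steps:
(-14640 + E(-22))*(-25808 - 10425) = (-14640 - 39*(-22))*(-25808 - 10425) = (-14640 + 858)*(-36233) = -13782*(-36233) = 499363206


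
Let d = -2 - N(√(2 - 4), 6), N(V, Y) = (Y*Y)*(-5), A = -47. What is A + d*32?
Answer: 5649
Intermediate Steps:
N(V, Y) = -5*Y² (N(V, Y) = Y²*(-5) = -5*Y²)
d = 178 (d = -2 - (-5)*6² = -2 - (-5)*36 = -2 - 1*(-180) = -2 + 180 = 178)
A + d*32 = -47 + 178*32 = -47 + 5696 = 5649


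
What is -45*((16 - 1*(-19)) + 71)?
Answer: -4770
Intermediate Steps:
-45*((16 - 1*(-19)) + 71) = -45*((16 + 19) + 71) = -45*(35 + 71) = -45*106 = -4770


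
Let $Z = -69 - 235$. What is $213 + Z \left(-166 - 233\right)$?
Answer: $121509$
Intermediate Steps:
$Z = -304$
$213 + Z \left(-166 - 233\right) = 213 - 304 \left(-166 - 233\right) = 213 - -121296 = 213 + 121296 = 121509$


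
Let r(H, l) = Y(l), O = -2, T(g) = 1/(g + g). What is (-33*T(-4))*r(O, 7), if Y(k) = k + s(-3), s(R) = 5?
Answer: 99/2 ≈ 49.500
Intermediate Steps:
T(g) = 1/(2*g)
Y(k) = 5 + k (Y(k) = k + 5 = 5 + k)
r(H, l) = 5 + l
(-33*T(-4))*r(O, 7) = (-33/(2*(-4)))*(5 + 7) = -33*(-1)/(2*4)*12 = -33*(-1/8)*12 = (33/8)*12 = 99/2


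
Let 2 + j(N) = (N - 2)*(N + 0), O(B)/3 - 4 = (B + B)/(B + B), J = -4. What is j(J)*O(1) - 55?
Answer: 275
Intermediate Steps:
O(B) = 15 (O(B) = 12 + 3*((B + B)/(B + B)) = 12 + 3*((2*B)/((2*B))) = 12 + 3*((2*B)*(1/(2*B))) = 12 + 3*1 = 12 + 3 = 15)
j(N) = -2 + N*(-2 + N) (j(N) = -2 + (N - 2)*(N + 0) = -2 + (-2 + N)*N = -2 + N*(-2 + N))
j(J)*O(1) - 55 = (-2 + (-4)² - 2*(-4))*15 - 55 = (-2 + 16 + 8)*15 - 55 = 22*15 - 55 = 330 - 55 = 275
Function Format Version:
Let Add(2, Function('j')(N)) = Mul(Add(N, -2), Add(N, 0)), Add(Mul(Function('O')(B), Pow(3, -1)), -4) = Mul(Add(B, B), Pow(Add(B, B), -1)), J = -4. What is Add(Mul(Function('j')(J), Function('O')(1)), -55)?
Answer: 275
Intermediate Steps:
Function('O')(B) = 15 (Function('O')(B) = Add(12, Mul(3, Mul(Add(B, B), Pow(Add(B, B), -1)))) = Add(12, Mul(3, Mul(Mul(2, B), Pow(Mul(2, B), -1)))) = Add(12, Mul(3, Mul(Mul(2, B), Mul(Rational(1, 2), Pow(B, -1))))) = Add(12, Mul(3, 1)) = Add(12, 3) = 15)
Function('j')(N) = Add(-2, Mul(N, Add(-2, N))) (Function('j')(N) = Add(-2, Mul(Add(N, -2), Add(N, 0))) = Add(-2, Mul(Add(-2, N), N)) = Add(-2, Mul(N, Add(-2, N))))
Add(Mul(Function('j')(J), Function('O')(1)), -55) = Add(Mul(Add(-2, Pow(-4, 2), Mul(-2, -4)), 15), -55) = Add(Mul(Add(-2, 16, 8), 15), -55) = Add(Mul(22, 15), -55) = Add(330, -55) = 275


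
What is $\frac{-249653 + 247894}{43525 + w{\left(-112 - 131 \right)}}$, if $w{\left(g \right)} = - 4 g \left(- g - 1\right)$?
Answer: $- \frac{1759}{278749} \approx -0.0063103$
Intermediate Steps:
$w{\left(g \right)} = - 4 g \left(-1 - g\right)$
$\frac{-249653 + 247894}{43525 + w{\left(-112 - 131 \right)}} = \frac{-249653 + 247894}{43525 + 4 \left(-112 - 131\right) \left(1 - 243\right)} = - \frac{1759}{43525 + 4 \left(-112 - 131\right) \left(1 - 243\right)} = - \frac{1759}{43525 + 4 \left(-243\right) \left(1 - 243\right)} = - \frac{1759}{43525 + 4 \left(-243\right) \left(-242\right)} = - \frac{1759}{43525 + 235224} = - \frac{1759}{278749}$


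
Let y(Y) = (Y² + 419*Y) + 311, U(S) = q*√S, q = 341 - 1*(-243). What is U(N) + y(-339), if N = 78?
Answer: -26809 + 584*√78 ≈ -21651.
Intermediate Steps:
q = 584 (q = 341 + 243 = 584)
U(S) = 584*√S
y(Y) = 311 + Y² + 419*Y
U(N) + y(-339) = 584*√78 + (311 + (-339)² + 419*(-339)) = 584*√78 + (311 + 114921 - 142041) = 584*√78 - 26809 = -26809 + 584*√78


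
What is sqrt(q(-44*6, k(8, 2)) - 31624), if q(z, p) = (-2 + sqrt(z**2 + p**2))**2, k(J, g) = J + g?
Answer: 2*sqrt(9544 - 2*sqrt(17449)) ≈ 192.66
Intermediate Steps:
q(z, p) = (-2 + sqrt(p**2 + z**2))**2
sqrt(q(-44*6, k(8, 2)) - 31624) = sqrt((-2 + sqrt((8 + 2)**2 + (-44*6)**2))**2 - 31624) = sqrt((-2 + sqrt(10**2 + (-264)**2))**2 - 31624) = sqrt((-2 + sqrt(100 + 69696))**2 - 31624) = sqrt((-2 + sqrt(69796))**2 - 31624) = sqrt((-2 + 2*sqrt(17449))**2 - 31624) = sqrt(-31624 + (-2 + 2*sqrt(17449))**2)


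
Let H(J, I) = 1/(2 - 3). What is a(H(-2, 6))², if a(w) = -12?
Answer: 144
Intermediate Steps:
H(J, I) = -1 (H(J, I) = 1/(-1) = -1)
a(H(-2, 6))² = (-12)² = 144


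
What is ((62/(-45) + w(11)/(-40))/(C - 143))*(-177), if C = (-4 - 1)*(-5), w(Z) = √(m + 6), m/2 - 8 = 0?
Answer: -31/15 - 3*√22/80 ≈ -2.2426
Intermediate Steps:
m = 16 (m = 16 + 2*0 = 16 + 0 = 16)
w(Z) = √22 (w(Z) = √(16 + 6) = √22)
C = 25 (C = -5*(-5) = 25)
((62/(-45) + w(11)/(-40))/(C - 143))*(-177) = ((62/(-45) + √22/(-40))/(25 - 143))*(-177) = ((62*(-1/45) + √22*(-1/40))/(-118))*(-177) = -(-62/45 - √22/40)/118*(-177) = (31/2655 + √22/4720)*(-177) = -31/15 - 3*√22/80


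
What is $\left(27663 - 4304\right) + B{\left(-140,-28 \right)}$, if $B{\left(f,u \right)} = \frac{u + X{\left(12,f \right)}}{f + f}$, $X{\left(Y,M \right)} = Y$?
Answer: $\frac{817567}{35} \approx 23359.0$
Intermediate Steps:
$B{\left(f,u \right)} = \frac{12 + u}{2 f}$ ($B{\left(f,u \right)} = \frac{u + 12}{f + f} = \frac{12 + u}{2 f}$)
$\left(27663 - 4304\right) + B{\left(-140,-28 \right)} = \left(27663 - 4304\right) + \frac{12 - 28}{2 \left(-140\right)} = 23359 + \frac{1}{2} \left(- \frac{1}{140}\right) \left(-16\right) = 23359 + \frac{2}{35} = \frac{817567}{35}$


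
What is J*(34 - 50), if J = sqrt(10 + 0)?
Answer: -16*sqrt(10) ≈ -50.596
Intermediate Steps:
J = sqrt(10) ≈ 3.1623
J*(34 - 50) = sqrt(10)*(34 - 50) = sqrt(10)*(-16) = -16*sqrt(10)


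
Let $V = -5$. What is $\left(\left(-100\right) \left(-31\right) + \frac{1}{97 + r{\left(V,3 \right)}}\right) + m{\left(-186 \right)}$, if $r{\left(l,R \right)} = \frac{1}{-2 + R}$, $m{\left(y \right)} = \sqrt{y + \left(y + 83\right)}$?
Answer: $\frac{303801}{98} + 17 i \approx 3100.0 + 17.0 i$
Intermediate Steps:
$m{\left(y \right)} = \sqrt{83 + 2 y}$ ($m{\left(y \right)} = \sqrt{y + \left(83 + y\right)} = \sqrt{83 + 2 y}$)
$\left(\left(-100\right) \left(-31\right) + \frac{1}{97 + r{\left(V,3 \right)}}\right) + m{\left(-186 \right)} = \left(\left(-100\right) \left(-31\right) + \frac{1}{97 + \frac{1}{-2 + 3}}\right) + \sqrt{83 + 2 \left(-186\right)} = \left(3100 + \frac{1}{97 + 1^{-1}}\right) + \sqrt{83 - 372} = \left(3100 + \frac{1}{97 + 1}\right) + \sqrt{-289} = \left(3100 + \frac{1}{98}\right) + 17 i = \frac{303801}{98} + 17 i$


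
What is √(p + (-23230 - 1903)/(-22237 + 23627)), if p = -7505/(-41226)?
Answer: I*√3673557493186695/14326035 ≈ 4.2308*I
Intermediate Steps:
p = 7505/41226 (p = -7505*(-1/41226) = 7505/41226 ≈ 0.18205)
√(p + (-23230 - 1903)/(-22237 + 23627)) = √(7505/41226 + (-23230 - 1903)/(-22237 + 23627)) = √(7505/41226 - 25133/1390) = √(-256425277/14326035) = I*√3673557493186695/14326035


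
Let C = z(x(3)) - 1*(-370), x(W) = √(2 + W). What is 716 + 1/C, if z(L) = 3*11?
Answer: 288549/403 ≈ 716.00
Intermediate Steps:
z(L) = 33
C = 403 (C = 33 - 1*(-370) = 33 + 370 = 403)
716 + 1/C = 716 + 1/403 = 288549/403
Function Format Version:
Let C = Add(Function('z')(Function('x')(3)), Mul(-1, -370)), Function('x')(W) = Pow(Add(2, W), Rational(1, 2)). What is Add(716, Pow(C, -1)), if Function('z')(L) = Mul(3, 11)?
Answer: Rational(288549, 403) ≈ 716.00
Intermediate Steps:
Function('z')(L) = 33
C = 403 (C = Add(33, Mul(-1, -370)) = Add(33, 370) = 403)
Add(716, Pow(C, -1)) = Add(716, Pow(403, -1)) = Add(716, Rational(1, 403)) = Rational(288549, 403)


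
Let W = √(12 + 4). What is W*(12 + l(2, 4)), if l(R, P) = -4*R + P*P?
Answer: 80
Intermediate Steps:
l(R, P) = P² - 4*R (l(R, P) = -4*R + P² = P² - 4*R)
W = 4 (W = √16 = 4)
W*(12 + l(2, 4)) = 4*(12 + (4² - 4*2)) = 4*(12 + (16 - 8)) = 4*(12 + 8) = 4*20 = 80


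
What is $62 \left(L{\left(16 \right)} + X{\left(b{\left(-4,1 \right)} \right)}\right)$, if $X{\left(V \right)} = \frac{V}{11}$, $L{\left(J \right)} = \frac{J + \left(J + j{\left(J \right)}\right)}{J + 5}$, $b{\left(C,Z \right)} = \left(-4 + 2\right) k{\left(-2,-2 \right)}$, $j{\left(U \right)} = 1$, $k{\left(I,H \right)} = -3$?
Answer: $\frac{10106}{77} \approx 131.25$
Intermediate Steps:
$b{\left(C,Z \right)} = 6$ ($b{\left(C,Z \right)} = \left(-4 + 2\right) \left(-3\right) = \left(-2\right) \left(-3\right) = 6$)
$L{\left(J \right)} = \frac{1 + 2 J}{5 + J}$ ($L{\left(J \right)} = \frac{J + \left(J + 1\right)}{J + 5} = \frac{J + \left(1 + J\right)}{5 + J} = \frac{1 + 2 J}{5 + J}$)
$X{\left(V \right)} = \frac{V}{11}$ ($X{\left(V \right)} = V \frac{1}{11} = \frac{V}{11}$)
$62 \left(L{\left(16 \right)} + X{\left(b{\left(-4,1 \right)} \right)}\right) = 62 \left(\frac{1 + 2 \cdot 16}{5 + 16} + \frac{1}{11} \cdot 6\right) = 62 \left(\frac{1 + 32}{21} + \frac{6}{11}\right) = 62 \left(\frac{1}{21} \cdot 33 + \frac{6}{11}\right) = 62 \left(\frac{11}{7} + \frac{6}{11}\right) = 62 \cdot \frac{163}{77} = \frac{10106}{77}$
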